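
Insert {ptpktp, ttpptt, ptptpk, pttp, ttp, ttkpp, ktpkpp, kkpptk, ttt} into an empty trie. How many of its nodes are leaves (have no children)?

8

Leaves are exactly the stored words that no other stored word extends.
Those words: "kkpptk", "ktpkpp", "ptpktp", "ptptpk", "pttp", "ttkpp", "ttpptt", "ttt"
Leaf count: 8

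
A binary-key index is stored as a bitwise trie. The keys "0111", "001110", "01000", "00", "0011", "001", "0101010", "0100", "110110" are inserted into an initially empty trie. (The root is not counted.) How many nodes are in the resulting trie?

Trie structure (* marks end of a word):
(root)
├─ 0
│  ├─ 0 *
│  │  └─ 1 *
│  │     └─ 1 *
│  │        └─ 1
│  │           └─ 0 *
│  └─ 1
│     ├─ 0
│     │  ├─ 0 *
│     │  │  └─ 0 *
│     │  └─ 1
│     │     └─ 0
│     │        └─ 1
│     │           └─ 0 *
│     └─ 1
│        └─ 1 *
└─ 1
   └─ 1
      └─ 0
         └─ 1
            └─ 1
               └─ 0 *
Counting every labelled node above: 22.

22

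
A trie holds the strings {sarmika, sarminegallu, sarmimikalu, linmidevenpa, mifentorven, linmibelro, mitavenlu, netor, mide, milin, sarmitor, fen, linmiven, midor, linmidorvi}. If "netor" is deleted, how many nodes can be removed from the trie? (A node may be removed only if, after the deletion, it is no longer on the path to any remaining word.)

Walk "netor" from the leaf back toward the root, removing each node that no remaining word uses.
No other word shares any prefix with "netor", so all 5 of its nodes go.
Nodes removed: 5

5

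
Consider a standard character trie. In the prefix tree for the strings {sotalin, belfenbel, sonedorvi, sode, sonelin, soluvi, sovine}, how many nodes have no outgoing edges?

A leaf is a node with no children — equivalently, the end of a word that is not a proper prefix of any other stored word.
Those words: "belfenbel", "sode", "soluvi", "sonedorvi", "sonelin", "sotalin", "sovine"
Leaf count: 7

7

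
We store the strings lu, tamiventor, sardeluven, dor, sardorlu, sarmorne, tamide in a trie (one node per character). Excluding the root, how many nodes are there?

36

For each word, the new-node count is its length minus the longest prefix already in the trie:
  "lu" → 2 new (l, u)
  "tamiventor" → 10 new (t, a, m, i, v, e, n, t, o, r)
  "sardeluven" → 10 new (s, a, r, d, e, l, u, v, e, n)
  "dor" → 3 new (d, o, r)
  "sardorlu" → prefix "sard" already present; 4 new (o, r, l, u)
  "sarmorne" → prefix "sar" already present; 5 new (m, o, r, n, e)
  "tamide" → prefix "tami" already present; 2 new (d, e)
Total nodes = 2 + 10 + 10 + 3 + 4 + 5 + 2 = 36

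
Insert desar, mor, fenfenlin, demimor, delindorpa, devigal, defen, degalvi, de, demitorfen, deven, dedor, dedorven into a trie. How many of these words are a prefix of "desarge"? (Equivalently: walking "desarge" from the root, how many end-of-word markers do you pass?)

Walk "desarge" from the root; an end-of-word marker is hit whenever a stored word is a prefix of "desarge".
Prefixes of the query that are stored words: "de", "desar"
Count: 2

2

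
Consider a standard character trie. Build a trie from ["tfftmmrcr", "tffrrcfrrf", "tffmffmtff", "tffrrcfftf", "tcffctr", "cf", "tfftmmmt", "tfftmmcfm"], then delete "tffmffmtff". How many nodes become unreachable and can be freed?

7

After clearing the end-marker at "tffmffmtff", prune upward until reaching a node still needed by another word.
The suffix "mffmtff" (7 nodes) is used only by "tffmffmtff"; the node for "tff" still has the child "t", so pruning stops there.
Nodes removed: 7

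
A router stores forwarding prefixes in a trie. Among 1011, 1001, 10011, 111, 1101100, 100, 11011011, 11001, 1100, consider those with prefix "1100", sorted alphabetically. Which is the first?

1100

DFS of the "1100" subtree visits, in order: "1100", "11001"
Position 1: 1100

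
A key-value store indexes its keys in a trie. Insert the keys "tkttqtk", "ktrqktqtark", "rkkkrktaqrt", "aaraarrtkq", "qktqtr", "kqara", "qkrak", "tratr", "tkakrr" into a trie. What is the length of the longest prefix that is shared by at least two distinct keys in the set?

2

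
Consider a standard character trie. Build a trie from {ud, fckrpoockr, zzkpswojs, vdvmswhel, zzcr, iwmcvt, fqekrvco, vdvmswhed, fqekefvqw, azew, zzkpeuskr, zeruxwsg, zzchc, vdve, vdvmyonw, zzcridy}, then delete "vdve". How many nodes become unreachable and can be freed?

A node on "vdve"'s path can go only if nothing else ends at it or branches off below it.
The suffix "e" (1 node) is used only by "vdve"; the node for "vdv" still has the child "m", so pruning stops there.
Nodes removed: 1

1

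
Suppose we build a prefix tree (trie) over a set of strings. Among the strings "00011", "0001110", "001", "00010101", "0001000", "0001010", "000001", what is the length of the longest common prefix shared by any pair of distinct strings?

The deepest shared node is where two words last agree before diverging.
e.g. "0001010" and "00010101" share the prefix "0001010" of length 7; no pair shares a longer one.
Longest shared-prefix length: 7

7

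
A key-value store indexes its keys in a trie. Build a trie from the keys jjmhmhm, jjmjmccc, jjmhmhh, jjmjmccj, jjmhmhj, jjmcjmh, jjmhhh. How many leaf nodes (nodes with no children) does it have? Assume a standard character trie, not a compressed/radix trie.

7

A leaf is a node with no children — equivalently, the end of a word that is not a proper prefix of any other stored word.
Those words: "jjmcjmh", "jjmhhh", "jjmhmhh", "jjmhmhj", "jjmhmhm", "jjmjmccc", "jjmjmccj"
Leaf count: 7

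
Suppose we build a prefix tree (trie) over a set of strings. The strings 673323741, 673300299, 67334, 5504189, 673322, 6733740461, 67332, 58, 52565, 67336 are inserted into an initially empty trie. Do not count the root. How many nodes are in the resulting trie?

Count nodes per top-level branch (shared prefixes stored once):
  '5'-branch (52565, 5504189, 58): 12 nodes
  '6'-branch (673300299, 67332, 673322, 673323741, 67334, 67336, 6733740461): 23 nodes
Sum: 35

35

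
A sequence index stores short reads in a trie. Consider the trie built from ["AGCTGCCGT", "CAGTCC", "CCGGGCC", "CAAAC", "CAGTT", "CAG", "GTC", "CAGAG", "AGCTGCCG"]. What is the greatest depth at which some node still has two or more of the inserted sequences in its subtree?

8

Equivalently: take the maximum, over all pairs, of their longest common prefix length.
"AGCTGCCG" and "AGCTGCCGT" agree on "AGCTGCCG" (8 characters) before diverging; nothing deeper is shared.
Longest shared-prefix length: 8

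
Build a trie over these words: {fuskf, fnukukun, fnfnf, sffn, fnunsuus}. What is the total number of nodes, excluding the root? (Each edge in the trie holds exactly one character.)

Trie structure (* marks end of a word):
(root)
├─ f
│  ├─ n
│  │  ├─ f
│  │  │  └─ n
│  │  │     └─ f *
│  │  └─ u
│  │     ├─ k
│  │     │  └─ u
│  │     │     └─ k
│  │     │        └─ u
│  │     │           └─ n *
│  │     └─ n
│  │        └─ s
│  │           └─ u
│  │              └─ u
│  │                 └─ s *
│  └─ u
│     └─ s
│        └─ k
│           └─ f *
└─ s
   └─ f
      └─ f
         └─ n *
Counting every labelled node above: 24.

24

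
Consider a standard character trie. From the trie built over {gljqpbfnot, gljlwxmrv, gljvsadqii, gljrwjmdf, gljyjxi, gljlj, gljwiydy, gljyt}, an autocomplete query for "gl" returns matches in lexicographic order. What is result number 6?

Words with prefix "gl", in lexicographic order: "gljlj", "gljlwxmrv", "gljqpbfnot", "gljrwjmdf", "gljvsadqii", "gljwiydy", "gljyjxi", "gljyt"
The 6th is gljwiydy.

gljwiydy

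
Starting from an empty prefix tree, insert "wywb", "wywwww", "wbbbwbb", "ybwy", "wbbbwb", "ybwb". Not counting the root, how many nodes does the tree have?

Insert word by word; a character creates a node only if that edge doesn't already exist:
  "wywb" → 4 new (w, y, w, b)
  "wywwww" → prefix "wyw" already present; 3 new (w, w, w)
  "wbbbwbb" → prefix "w" already present; 6 new (b, b, b, w, b, b)
  "ybwy" → 4 new (y, b, w, y)
  "wbbbwb" → prefix "wbbbwb" already present; 0 new (none)
  "ybwb" → prefix "ybw" already present; 1 new (b)
Total nodes = 4 + 3 + 6 + 4 + 0 + 1 = 18

18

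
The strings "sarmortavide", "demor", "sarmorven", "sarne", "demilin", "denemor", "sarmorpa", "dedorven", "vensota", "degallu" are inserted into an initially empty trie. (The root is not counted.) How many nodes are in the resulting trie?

51

Insert word by word; a character creates a node only if that edge doesn't already exist:
  "sarmortavide" → 12 new (s, a, r, m, o, r, t, a, v, i, d, e)
  "demor" → 5 new (d, e, m, o, r)
  "sarmorven" → prefix "sarmor" already present; 3 new (v, e, n)
  "sarne" → prefix "sar" already present; 2 new (n, e)
  "demilin" → prefix "dem" already present; 4 new (i, l, i, n)
  "denemor" → prefix "de" already present; 5 new (n, e, m, o, r)
  "sarmorpa" → prefix "sarmor" already present; 2 new (p, a)
  "dedorven" → prefix "de" already present; 6 new (d, o, r, v, e, n)
  "vensota" → 7 new (v, e, n, s, o, t, a)
  "degallu" → prefix "de" already present; 5 new (g, a, l, l, u)
Total nodes = 12 + 5 + 3 + 2 + 4 + 5 + 2 + 6 + 7 + 5 = 51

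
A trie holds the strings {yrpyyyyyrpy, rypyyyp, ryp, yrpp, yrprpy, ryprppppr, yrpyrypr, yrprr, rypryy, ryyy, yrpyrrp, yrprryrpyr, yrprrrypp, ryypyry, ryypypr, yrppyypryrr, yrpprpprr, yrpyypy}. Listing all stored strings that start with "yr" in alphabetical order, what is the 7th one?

yrprryrpyr

DFS of the "yr" subtree visits, in order: "yrpp", "yrpprpprr", "yrppyypryrr", "yrprpy", "yrprr", "yrprrrypp", "yrprryrpyr", "yrpyrrp", "yrpyrypr", "yrpyypy", "yrpyyyyyrpy"
The 7th is yrprryrpyr.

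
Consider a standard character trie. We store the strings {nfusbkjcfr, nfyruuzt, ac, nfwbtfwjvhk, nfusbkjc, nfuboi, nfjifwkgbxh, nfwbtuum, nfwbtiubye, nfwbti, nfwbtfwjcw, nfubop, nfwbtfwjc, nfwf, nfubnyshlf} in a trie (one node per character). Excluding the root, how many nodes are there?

57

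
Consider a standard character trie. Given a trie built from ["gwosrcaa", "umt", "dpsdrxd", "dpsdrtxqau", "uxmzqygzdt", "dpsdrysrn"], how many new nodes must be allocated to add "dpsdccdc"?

4

Walking "dpsdccdc" from the root, the first 4 characters ("dpsd") follow existing edges; "c" is the first miss.
Each of the 4 remaining characters creates one node.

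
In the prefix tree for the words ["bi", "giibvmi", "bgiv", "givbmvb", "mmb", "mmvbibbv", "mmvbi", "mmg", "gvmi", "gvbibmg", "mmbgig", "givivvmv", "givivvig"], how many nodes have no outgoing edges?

Leaves are exactly the stored words that no other stored word extends.
Those words: "bgiv", "bi", "giibvmi", "givbmvb", "givivvig", "givivvmv", "gvbibmg", "gvmi", "mmbgig", "mmg", "mmvbibbv"
Leaf count: 11

11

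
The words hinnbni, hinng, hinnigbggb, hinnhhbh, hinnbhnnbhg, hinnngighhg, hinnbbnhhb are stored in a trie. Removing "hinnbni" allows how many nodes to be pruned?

A node on "hinnbni"'s path can go only if nothing else ends at it or branches off below it.
The suffix "ni" (2 nodes) is used only by "hinnbni"; the node for "hinnb" still has the child "h", so pruning stops there.
Nodes removed: 2

2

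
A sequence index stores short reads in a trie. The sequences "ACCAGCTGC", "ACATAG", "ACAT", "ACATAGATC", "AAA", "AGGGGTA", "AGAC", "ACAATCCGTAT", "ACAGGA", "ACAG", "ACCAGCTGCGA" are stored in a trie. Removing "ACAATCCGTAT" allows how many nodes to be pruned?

A node on "ACAATCCGTAT"'s path can go only if nothing else ends at it or branches off below it.
The suffix "ATCCGTAT" (8 nodes) is used only by "ACAATCCGTAT"; the node for "ACA" still has the child "T", so pruning stops there.
Nodes removed: 8

8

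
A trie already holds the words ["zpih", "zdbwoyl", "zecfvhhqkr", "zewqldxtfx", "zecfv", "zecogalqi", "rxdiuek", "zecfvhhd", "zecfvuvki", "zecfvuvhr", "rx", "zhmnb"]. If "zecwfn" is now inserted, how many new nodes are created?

3

The longest prefix of "zecwfn" already in the trie is "zec" (length 3).
So 6 − 3 = 3 new nodes.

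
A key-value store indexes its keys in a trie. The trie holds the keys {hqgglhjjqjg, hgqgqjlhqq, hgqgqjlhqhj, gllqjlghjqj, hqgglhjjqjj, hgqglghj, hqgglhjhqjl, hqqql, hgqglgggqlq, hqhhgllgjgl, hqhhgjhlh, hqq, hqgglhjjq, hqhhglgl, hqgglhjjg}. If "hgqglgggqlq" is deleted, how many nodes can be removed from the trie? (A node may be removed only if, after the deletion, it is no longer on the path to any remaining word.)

5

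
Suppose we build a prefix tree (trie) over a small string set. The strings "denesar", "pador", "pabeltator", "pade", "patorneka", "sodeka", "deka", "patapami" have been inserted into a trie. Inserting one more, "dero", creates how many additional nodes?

2

Walking "dero" from the root, the first 2 characters ("de") follow existing edges; "r" is the first miss.
So 4 − 2 = 2 new nodes.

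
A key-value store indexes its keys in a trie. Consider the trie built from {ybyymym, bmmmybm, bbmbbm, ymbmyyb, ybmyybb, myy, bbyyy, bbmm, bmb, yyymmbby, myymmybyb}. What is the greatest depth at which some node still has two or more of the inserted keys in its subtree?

The deepest shared node is where two words last agree before diverging.
e.g. "bbmbbm" and "bbmm" share the prefix "bbm" of length 3; no pair shares a longer one.
Longest shared-prefix length: 3

3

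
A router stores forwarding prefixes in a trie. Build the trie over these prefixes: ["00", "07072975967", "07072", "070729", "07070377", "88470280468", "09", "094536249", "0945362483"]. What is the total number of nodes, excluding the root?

Insert word by word; a character creates a node only if that edge doesn't already exist:
  "00" → 2 new (0, 0)
  "07072975967" → prefix "0" already present; 10 new (7, 0, 7, 2, 9, 7, 5, 9, 6, 7)
  "07072" → prefix "07072" already present; 0 new (none)
  "070729" → prefix "070729" already present; 0 new (none)
  "07070377" → prefix "0707" already present; 4 new (0, 3, 7, 7)
  "88470280468" → 11 new (8, 8, 4, 7, 0, 2, 8, 0, 4, 6, 8)
  "09" → prefix "0" already present; 1 new (9)
  "094536249" → prefix "09" already present; 7 new (4, 5, 3, 6, 2, 4, 9)
  "0945362483" → prefix "09453624" already present; 2 new (8, 3)
Total nodes = 2 + 10 + 0 + 0 + 4 + 11 + 1 + 7 + 2 = 37

37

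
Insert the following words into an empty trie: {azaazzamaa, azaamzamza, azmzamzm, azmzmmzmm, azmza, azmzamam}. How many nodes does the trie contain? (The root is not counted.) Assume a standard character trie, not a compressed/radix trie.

Insert word by word; a character creates a node only if that edge doesn't already exist:
  "azaazzamaa" → 10 new (a, z, a, a, z, z, a, m, a, a)
  "azaamzamza" → prefix "azaa" already present; 6 new (m, z, a, m, z, a)
  "azmzamzm" → prefix "az" already present; 6 new (m, z, a, m, z, m)
  "azmzmmzmm" → prefix "azmz" already present; 5 new (m, m, z, m, m)
  "azmza" → prefix "azmza" already present; 0 new (none)
  "azmzamam" → prefix "azmzam" already present; 2 new (a, m)
Total nodes = 10 + 6 + 6 + 5 + 0 + 2 = 29

29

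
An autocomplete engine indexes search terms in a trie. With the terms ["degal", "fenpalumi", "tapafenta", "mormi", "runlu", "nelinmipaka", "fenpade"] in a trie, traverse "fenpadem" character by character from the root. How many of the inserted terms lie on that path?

1

Traverse "fenpadem" character by character; count nodes along the way that are marked as word ends.
Prefixes of the query that are stored words: "fenpade"
Count: 1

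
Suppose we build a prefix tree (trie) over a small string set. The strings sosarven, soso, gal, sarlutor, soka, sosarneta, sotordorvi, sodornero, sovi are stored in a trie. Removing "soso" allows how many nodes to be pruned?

1

After clearing the end-marker at "soso", prune upward until reaching a node still needed by another word.
The suffix "o" (1 node) is used only by "soso"; the node for "sos" still has the child "a", so pruning stops there.
Nodes removed: 1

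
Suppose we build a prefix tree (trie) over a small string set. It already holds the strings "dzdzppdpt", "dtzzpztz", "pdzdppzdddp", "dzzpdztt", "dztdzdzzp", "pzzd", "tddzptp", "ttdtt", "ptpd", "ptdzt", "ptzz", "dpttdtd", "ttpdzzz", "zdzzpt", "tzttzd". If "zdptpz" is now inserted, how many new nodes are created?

4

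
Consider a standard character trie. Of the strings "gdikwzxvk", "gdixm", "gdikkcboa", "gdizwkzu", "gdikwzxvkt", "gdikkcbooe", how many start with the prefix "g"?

Filter for entries beginning with "g":
Matches: "gdikkcboa", "gdikkcbooe", "gdikwzxvk", "gdikwzxvkt", "gdixm", "gdizwkzu"
Count: 6

6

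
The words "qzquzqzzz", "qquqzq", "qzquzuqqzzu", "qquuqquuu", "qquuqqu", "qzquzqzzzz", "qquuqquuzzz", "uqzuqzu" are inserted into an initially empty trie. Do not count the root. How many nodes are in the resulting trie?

Trie structure (* marks end of a word):
(root)
├─ q
│  ├─ q
│  │  └─ u
│  │     ├─ q
│  │     │  └─ z
│  │     │     └─ q *
│  │     └─ u
│  │        └─ q
│  │           └─ q
│  │              └─ u *
│  │                 └─ u
│  │                    ├─ u *
│  │                    └─ z
│  │                       └─ z
│  │                          └─ z *
│  └─ z
│     └─ q
│        └─ u
│           └─ z
│              ├─ q
│              │  └─ z
│              │     └─ z
│              │        └─ z *
│              │           └─ z *
│              └─ u
│                 └─ q
│                    └─ q
│                       └─ z
│                          └─ z
│                             └─ u *
└─ u
   └─ q
      └─ z
         └─ u
            └─ q
               └─ z
                  └─ u *
Counting every labelled node above: 37.

37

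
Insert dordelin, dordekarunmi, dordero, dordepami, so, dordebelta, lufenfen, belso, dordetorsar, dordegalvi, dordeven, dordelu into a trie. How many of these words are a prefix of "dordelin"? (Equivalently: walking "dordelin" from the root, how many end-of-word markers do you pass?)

1

Walk "dordelin" from the root; an end-of-word marker is hit whenever a stored word is a prefix of "dordelin".
Prefixes of the query that are stored words: "dordelin"
Count: 1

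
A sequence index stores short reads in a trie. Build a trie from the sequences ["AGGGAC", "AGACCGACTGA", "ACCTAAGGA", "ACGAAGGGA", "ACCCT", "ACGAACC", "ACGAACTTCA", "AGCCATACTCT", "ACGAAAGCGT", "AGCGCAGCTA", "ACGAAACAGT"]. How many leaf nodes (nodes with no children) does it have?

Leaves are exactly the stored words that no other stored word extends.
Those words: "ACCCT", "ACCTAAGGA", "ACGAAACAGT", "ACGAAAGCGT", "ACGAACC", "ACGAACTTCA", "ACGAAGGGA", "AGACCGACTGA", "AGCCATACTCT", "AGCGCAGCTA", "AGGGAC"
Leaf count: 11

11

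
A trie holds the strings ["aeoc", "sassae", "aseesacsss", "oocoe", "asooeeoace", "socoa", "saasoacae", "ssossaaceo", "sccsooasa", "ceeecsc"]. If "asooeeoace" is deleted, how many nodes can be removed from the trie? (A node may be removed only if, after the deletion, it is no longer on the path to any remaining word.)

8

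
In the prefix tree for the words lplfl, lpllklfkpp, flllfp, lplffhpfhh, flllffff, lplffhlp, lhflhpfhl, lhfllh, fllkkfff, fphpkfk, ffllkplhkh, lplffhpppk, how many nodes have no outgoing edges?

A leaf is a node with no children — equivalently, the end of a word that is not a proper prefix of any other stored word.
Those words: "ffllkplhkh", "fllkkfff", "flllffff", "flllfp", "fphpkfk", "lhflhpfhl", "lhfllh", "lplffhlp", "lplffhpfhh", "lplffhpppk", "lplfl", "lpllklfkpp"
Leaf count: 12

12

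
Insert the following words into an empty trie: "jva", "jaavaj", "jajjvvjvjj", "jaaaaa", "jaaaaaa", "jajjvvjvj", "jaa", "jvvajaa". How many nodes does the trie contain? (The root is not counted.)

Trie structure (* marks end of a word):
(root)
└─ j
   ├─ a
   │  ├─ a *
   │  │  ├─ a
   │  │  │  └─ a
   │  │  │     └─ a *
   │  │  │        └─ a *
   │  │  └─ v
   │  │     └─ a
   │  │        └─ j *
   │  └─ j
   │     └─ j
   │        └─ v
   │           └─ v
   │              └─ j
   │                 └─ v
   │                    └─ j *
   │                       └─ j *
   └─ v
      ├─ a *
      └─ v
         └─ a
            └─ j
               └─ a
                  └─ a *
Counting every labelled node above: 25.

25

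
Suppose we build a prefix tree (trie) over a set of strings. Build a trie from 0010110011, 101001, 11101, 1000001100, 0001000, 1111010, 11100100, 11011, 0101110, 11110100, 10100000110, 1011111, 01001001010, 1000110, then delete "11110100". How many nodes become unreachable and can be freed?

1

A node on "11110100"'s path can go only if nothing else ends at it or branches off below it.
The suffix "0" (1 node) is used only by "11110100"; "1111010" is itself a stored word, so pruning stops there.
Nodes removed: 1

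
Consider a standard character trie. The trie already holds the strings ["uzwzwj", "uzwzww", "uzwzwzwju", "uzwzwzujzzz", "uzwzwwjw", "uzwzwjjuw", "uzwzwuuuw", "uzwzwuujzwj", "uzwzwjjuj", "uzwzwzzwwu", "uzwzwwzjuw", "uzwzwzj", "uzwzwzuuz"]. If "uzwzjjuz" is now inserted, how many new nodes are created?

4

The longest prefix of "uzwzjjuz" already in the trie is "uzwz" (length 4).
So 8 − 4 = 4 new nodes.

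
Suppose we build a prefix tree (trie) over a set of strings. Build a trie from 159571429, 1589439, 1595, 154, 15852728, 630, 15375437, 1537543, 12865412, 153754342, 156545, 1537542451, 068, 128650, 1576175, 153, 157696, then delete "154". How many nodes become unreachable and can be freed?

Walk "154" from the leaf back toward the root, removing each node that no remaining word uses.
The suffix "4" (1 node) is used only by "154"; the node for "15" still has the child "9", so pruning stops there.
Nodes removed: 1

1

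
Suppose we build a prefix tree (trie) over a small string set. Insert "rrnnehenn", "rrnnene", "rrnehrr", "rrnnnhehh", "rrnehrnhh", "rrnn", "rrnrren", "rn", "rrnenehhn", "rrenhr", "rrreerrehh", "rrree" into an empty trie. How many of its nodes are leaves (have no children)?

10

Leaves are exactly the stored words that no other stored word extends.
Those words: "rn", "rrenhr", "rrnehrnhh", "rrnehrr", "rrnenehhn", "rrnnehenn", "rrnnene", "rrnnnhehh", "rrnrren", "rrreerrehh"
Leaf count: 10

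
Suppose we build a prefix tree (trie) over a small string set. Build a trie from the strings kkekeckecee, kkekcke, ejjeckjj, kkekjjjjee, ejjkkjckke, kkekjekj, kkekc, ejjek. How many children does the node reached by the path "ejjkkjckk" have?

Follow the path "ejjkkjckk" to its node, then look at its outgoing edges.
Distinct next characters after "ejjkkjckk": e.
That node has 1 child edge.

1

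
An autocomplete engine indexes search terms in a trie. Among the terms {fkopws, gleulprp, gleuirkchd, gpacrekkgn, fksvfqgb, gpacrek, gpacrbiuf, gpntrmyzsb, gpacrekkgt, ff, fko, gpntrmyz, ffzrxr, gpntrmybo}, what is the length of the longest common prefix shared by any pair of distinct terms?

9

The deepest shared node is where two words last agree before diverging.
"gpacrekkgn" and "gpacrekkgt" agree on "gpacrekkg" (9 characters) before diverging; nothing deeper is shared.
Longest shared-prefix length: 9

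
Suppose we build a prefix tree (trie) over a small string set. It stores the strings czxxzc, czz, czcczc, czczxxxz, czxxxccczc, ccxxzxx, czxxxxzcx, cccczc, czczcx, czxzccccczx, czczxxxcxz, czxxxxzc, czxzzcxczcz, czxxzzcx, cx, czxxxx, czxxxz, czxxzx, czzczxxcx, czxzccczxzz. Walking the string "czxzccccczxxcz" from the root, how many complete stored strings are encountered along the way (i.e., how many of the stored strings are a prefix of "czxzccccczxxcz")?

Traverse "czxzccccczxxcz" character by character; count nodes along the way that are marked as word ends.
Prefixes of the query that are stored words: "czxzccccczx"
Count: 1

1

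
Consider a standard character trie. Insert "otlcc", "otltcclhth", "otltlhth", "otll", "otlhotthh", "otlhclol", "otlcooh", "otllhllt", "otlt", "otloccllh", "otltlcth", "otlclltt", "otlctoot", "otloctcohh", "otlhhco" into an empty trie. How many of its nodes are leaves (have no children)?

A leaf is a node with no children — equivalently, the end of a word that is not a proper prefix of any other stored word.
Those words: "otlcc", "otlclltt", "otlcooh", "otlctoot", "otlhclol", "otlhhco", "otlhotthh", "otllhllt", "otloccllh", "otloctcohh", "otltcclhth", "otltlcth", "otltlhth"
Leaf count: 13

13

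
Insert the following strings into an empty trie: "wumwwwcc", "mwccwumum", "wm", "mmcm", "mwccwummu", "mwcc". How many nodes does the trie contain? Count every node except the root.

For each word, the new-node count is its length minus the longest prefix already in the trie:
  "wumwwwcc" → 8 new (w, u, m, w, w, w, c, c)
  "mwccwumum" → 9 new (m, w, c, c, w, u, m, u, m)
  "wm" → prefix "w" already present; 1 new (m)
  "mmcm" → prefix "m" already present; 3 new (m, c, m)
  "mwccwummu" → prefix "mwccwum" already present; 2 new (m, u)
  "mwcc" → prefix "mwcc" already present; 0 new (none)
Total nodes = 8 + 9 + 1 + 3 + 2 + 0 = 23

23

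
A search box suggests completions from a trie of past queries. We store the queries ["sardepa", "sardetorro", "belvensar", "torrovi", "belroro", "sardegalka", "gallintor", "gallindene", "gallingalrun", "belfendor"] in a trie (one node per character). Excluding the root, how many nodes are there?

62

Insert word by word; a character creates a node only if that edge doesn't already exist:
  "sardepa" → 7 new (s, a, r, d, e, p, a)
  "sardetorro" → prefix "sarde" already present; 5 new (t, o, r, r, o)
  "belvensar" → 9 new (b, e, l, v, e, n, s, a, r)
  "torrovi" → 7 new (t, o, r, r, o, v, i)
  "belroro" → prefix "bel" already present; 4 new (r, o, r, o)
  "sardegalka" → prefix "sarde" already present; 5 new (g, a, l, k, a)
  "gallintor" → 9 new (g, a, l, l, i, n, t, o, r)
  "gallindene" → prefix "gallin" already present; 4 new (d, e, n, e)
  "gallingalrun" → prefix "gallin" already present; 6 new (g, a, l, r, u, n)
  "belfendor" → prefix "bel" already present; 6 new (f, e, n, d, o, r)
Total nodes = 7 + 5 + 9 + 7 + 4 + 5 + 9 + 4 + 6 + 6 = 62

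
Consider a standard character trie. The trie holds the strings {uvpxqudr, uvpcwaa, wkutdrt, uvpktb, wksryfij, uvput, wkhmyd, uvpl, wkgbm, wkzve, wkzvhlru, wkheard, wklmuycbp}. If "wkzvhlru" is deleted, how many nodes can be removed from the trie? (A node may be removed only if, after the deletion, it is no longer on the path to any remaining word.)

4

A node on "wkzvhlru"'s path can go only if nothing else ends at it or branches off below it.
The suffix "hlru" (4 nodes) is used only by "wkzvhlru"; the node for "wkzv" still has the child "e", so pruning stops there.
Nodes removed: 4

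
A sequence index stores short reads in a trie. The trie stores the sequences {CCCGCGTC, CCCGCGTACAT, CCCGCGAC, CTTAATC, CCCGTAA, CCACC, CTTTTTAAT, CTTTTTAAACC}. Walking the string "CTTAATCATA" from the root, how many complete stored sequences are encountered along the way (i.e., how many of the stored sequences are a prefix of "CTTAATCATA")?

1

Traverse "CTTAATCATA" character by character; count nodes along the way that are marked as word ends.
Prefixes of the query that are stored words: "CTTAATC"
Count: 1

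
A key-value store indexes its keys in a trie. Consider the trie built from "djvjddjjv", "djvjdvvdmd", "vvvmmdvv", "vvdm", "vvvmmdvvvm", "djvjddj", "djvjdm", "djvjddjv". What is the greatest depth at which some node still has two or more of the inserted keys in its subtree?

Look for the deepest trie node that still has at least two words in its subtree.
e.g. "vvvmmdvv" and "vvvmmdvvvm" share the prefix "vvvmmdvv" of length 8; no pair shares a longer one.
Longest shared-prefix length: 8

8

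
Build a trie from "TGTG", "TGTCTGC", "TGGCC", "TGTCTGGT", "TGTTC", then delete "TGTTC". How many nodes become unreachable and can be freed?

2

After clearing the end-marker at "TGTTC", prune upward until reaching a node still needed by another word.
The suffix "TC" (2 nodes) is used only by "TGTTC"; the node for "TGT" still has the child "G", so pruning stops there.
Nodes removed: 2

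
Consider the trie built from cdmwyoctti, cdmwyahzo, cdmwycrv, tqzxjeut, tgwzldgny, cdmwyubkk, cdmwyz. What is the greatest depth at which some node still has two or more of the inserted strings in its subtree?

5

Equivalently: take the maximum, over all pairs, of their longest common prefix length.
"cdmwyahzo" and "cdmwycrv" agree on "cdmwy" (5 characters) before diverging; nothing deeper is shared.
Longest shared-prefix length: 5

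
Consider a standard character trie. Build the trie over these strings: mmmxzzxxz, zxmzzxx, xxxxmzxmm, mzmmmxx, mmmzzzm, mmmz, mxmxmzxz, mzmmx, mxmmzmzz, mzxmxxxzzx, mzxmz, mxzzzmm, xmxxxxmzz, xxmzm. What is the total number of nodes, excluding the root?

73

For each word, the new-node count is its length minus the longest prefix already in the trie:
  "mmmxzzxxz" → 9 new (m, m, m, x, z, z, x, x, z)
  "zxmzzxx" → 7 new (z, x, m, z, z, x, x)
  "xxxxmzxmm" → 9 new (x, x, x, x, m, z, x, m, m)
  "mzmmmxx" → prefix "m" already present; 6 new (z, m, m, m, x, x)
  "mmmzzzm" → prefix "mmm" already present; 4 new (z, z, z, m)
  "mmmz" → prefix "mmmz" already present; 0 new (none)
  "mxmxmzxz" → prefix "m" already present; 7 new (x, m, x, m, z, x, z)
  "mzmmx" → prefix "mzmm" already present; 1 new (x)
  "mxmmzmzz" → prefix "mxm" already present; 5 new (m, z, m, z, z)
  "mzxmxxxzzx" → prefix "mz" already present; 8 new (x, m, x, x, x, z, z, x)
  "mzxmz" → prefix "mzxm" already present; 1 new (z)
  "mxzzzmm" → prefix "mx" already present; 5 new (z, z, z, m, m)
  "xmxxxxmzz" → prefix "x" already present; 8 new (m, x, x, x, x, m, z, z)
  "xxmzm" → prefix "xx" already present; 3 new (m, z, m)
Total nodes = 9 + 7 + 9 + 6 + 4 + 0 + 7 + 1 + 5 + 8 + 1 + 5 + 8 + 3 = 73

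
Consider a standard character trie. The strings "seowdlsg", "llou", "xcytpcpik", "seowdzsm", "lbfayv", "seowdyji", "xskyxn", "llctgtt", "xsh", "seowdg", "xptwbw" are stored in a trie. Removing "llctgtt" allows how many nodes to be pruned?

After clearing the end-marker at "llctgtt", prune upward until reaching a node still needed by another word.
The suffix "ctgtt" (5 nodes) is used only by "llctgtt"; the node for "ll" still has the child "o", so pruning stops there.
Nodes removed: 5

5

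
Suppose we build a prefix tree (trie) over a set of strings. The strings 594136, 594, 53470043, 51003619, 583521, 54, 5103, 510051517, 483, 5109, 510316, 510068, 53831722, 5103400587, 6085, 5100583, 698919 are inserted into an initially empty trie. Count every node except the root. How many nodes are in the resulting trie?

Insert word by word; a character creates a node only if that edge doesn't already exist:
  "594136" → 6 new (5, 9, 4, 1, 3, 6)
  "594" → prefix "594" already present; 0 new (none)
  "53470043" → prefix "5" already present; 7 new (3, 4, 7, 0, 0, 4, 3)
  "51003619" → prefix "5" already present; 7 new (1, 0, 0, 3, 6, 1, 9)
  "583521" → prefix "5" already present; 5 new (8, 3, 5, 2, 1)
  "54" → prefix "5" already present; 1 new (4)
  "5103" → prefix "510" already present; 1 new (3)
  "510051517" → prefix "5100" already present; 5 new (5, 1, 5, 1, 7)
  "483" → 3 new (4, 8, 3)
  "5109" → prefix "510" already present; 1 new (9)
  "510316" → prefix "5103" already present; 2 new (1, 6)
  "510068" → prefix "5100" already present; 2 new (6, 8)
  "53831722" → prefix "53" already present; 6 new (8, 3, 1, 7, 2, 2)
  "5103400587" → prefix "5103" already present; 6 new (4, 0, 0, 5, 8, 7)
  "6085" → 4 new (6, 0, 8, 5)
  "5100583" → prefix "51005" already present; 2 new (8, 3)
  "698919" → prefix "6" already present; 5 new (9, 8, 9, 1, 9)
Total nodes = 6 + 0 + 7 + 7 + 5 + 1 + 1 + 5 + 3 + 1 + 2 + 2 + 6 + 6 + 4 + 2 + 5 = 63

63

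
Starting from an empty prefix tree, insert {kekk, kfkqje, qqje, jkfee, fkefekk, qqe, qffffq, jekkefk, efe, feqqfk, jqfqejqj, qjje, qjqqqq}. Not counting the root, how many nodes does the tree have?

59

For each word, the new-node count is its length minus the longest prefix already in the trie:
  "kekk" → 4 new (k, e, k, k)
  "kfkqje" → prefix "k" already present; 5 new (f, k, q, j, e)
  "qqje" → 4 new (q, q, j, e)
  "jkfee" → 5 new (j, k, f, e, e)
  "fkefekk" → 7 new (f, k, e, f, e, k, k)
  "qqe" → prefix "qq" already present; 1 new (e)
  "qffffq" → prefix "q" already present; 5 new (f, f, f, f, q)
  "jekkefk" → prefix "j" already present; 6 new (e, k, k, e, f, k)
  "efe" → 3 new (e, f, e)
  "feqqfk" → prefix "f" already present; 5 new (e, q, q, f, k)
  "jqfqejqj" → prefix "j" already present; 7 new (q, f, q, e, j, q, j)
  "qjje" → prefix "q" already present; 3 new (j, j, e)
  "qjqqqq" → prefix "qj" already present; 4 new (q, q, q, q)
Total nodes = 4 + 5 + 4 + 5 + 7 + 1 + 5 + 6 + 3 + 5 + 7 + 3 + 4 = 59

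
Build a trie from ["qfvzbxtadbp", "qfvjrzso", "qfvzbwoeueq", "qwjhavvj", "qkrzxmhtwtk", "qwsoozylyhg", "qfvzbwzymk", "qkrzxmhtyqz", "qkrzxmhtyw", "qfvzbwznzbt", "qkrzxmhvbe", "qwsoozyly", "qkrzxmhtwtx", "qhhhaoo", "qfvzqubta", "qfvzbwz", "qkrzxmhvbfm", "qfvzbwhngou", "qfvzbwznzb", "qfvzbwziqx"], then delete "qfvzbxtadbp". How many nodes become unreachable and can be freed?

After clearing the end-marker at "qfvzbxtadbp", prune upward until reaching a node still needed by another word.
The suffix "xtadbp" (6 nodes) is used only by "qfvzbxtadbp"; the node for "qfvzb" still has the child "w", so pruning stops there.
Nodes removed: 6

6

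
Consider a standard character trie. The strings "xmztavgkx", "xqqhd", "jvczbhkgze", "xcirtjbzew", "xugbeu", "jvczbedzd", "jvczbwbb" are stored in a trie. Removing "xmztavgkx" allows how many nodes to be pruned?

8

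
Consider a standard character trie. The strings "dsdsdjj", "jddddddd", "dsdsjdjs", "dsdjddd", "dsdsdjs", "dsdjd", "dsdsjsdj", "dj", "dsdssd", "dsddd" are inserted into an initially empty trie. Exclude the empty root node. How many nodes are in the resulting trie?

32

Trace insertions, counting only characters that open a new branch:
  "dsdsdjj" → 7 new (d, s, d, s, d, j, j)
  "jddddddd" → 8 new (j, d, d, d, d, d, d, d)
  "dsdsjdjs" → prefix "dsds" already present; 4 new (j, d, j, s)
  "dsdjddd" → prefix "dsd" already present; 4 new (j, d, d, d)
  "dsdsdjs" → prefix "dsdsdj" already present; 1 new (s)
  "dsdjd" → prefix "dsdjd" already present; 0 new (none)
  "dsdsjsdj" → prefix "dsdsj" already present; 3 new (s, d, j)
  "dj" → prefix "d" already present; 1 new (j)
  "dsdssd" → prefix "dsds" already present; 2 new (s, d)
  "dsddd" → prefix "dsd" already present; 2 new (d, d)
Total nodes = 7 + 8 + 4 + 4 + 1 + 0 + 3 + 1 + 2 + 2 = 32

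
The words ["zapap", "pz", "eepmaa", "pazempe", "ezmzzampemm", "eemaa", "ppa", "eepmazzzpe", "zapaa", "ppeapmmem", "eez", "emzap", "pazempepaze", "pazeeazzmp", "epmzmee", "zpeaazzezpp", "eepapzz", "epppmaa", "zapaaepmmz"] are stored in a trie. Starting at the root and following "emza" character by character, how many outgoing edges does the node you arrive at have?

1

Walk "emza" from the root, arriving at one node.
Characters that immediately follow "emza" among the stored strings: {p}.
That node has 1 child edge.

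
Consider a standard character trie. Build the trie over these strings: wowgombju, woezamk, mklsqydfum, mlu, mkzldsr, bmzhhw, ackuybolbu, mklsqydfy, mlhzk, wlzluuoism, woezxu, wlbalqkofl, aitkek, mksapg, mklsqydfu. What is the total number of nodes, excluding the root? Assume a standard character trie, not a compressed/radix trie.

Trace insertions, counting only characters that open a new branch:
  "wowgombju" → 9 new (w, o, w, g, o, m, b, j, u)
  "woezamk" → prefix "wo" already present; 5 new (e, z, a, m, k)
  "mklsqydfum" → 10 new (m, k, l, s, q, y, d, f, u, m)
  "mlu" → prefix "m" already present; 2 new (l, u)
  "mkzldsr" → prefix "mk" already present; 5 new (z, l, d, s, r)
  "bmzhhw" → 6 new (b, m, z, h, h, w)
  "ackuybolbu" → 10 new (a, c, k, u, y, b, o, l, b, u)
  "mklsqydfy" → prefix "mklsqydf" already present; 1 new (y)
  "mlhzk" → prefix "ml" already present; 3 new (h, z, k)
  "wlzluuoism" → prefix "w" already present; 9 new (l, z, l, u, u, o, i, s, m)
  "woezxu" → prefix "woez" already present; 2 new (x, u)
  "wlbalqkofl" → prefix "wl" already present; 8 new (b, a, l, q, k, o, f, l)
  "aitkek" → prefix "a" already present; 5 new (i, t, k, e, k)
  "mksapg" → prefix "mk" already present; 4 new (s, a, p, g)
  "mklsqydfu" → prefix "mklsqydfu" already present; 0 new (none)
Total nodes = 9 + 5 + 10 + 2 + 5 + 6 + 10 + 1 + 3 + 9 + 2 + 8 + 5 + 4 + 0 = 79

79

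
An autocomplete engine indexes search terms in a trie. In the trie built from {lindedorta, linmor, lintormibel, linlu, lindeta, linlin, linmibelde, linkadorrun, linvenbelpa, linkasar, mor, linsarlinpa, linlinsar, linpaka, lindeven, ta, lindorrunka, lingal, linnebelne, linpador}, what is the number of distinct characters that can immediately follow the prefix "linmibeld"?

Follow the path "linmibeld" to its node, then look at its outgoing edges.
Distinct next characters after "linmibeld": e.
That node has 1 child edge.

1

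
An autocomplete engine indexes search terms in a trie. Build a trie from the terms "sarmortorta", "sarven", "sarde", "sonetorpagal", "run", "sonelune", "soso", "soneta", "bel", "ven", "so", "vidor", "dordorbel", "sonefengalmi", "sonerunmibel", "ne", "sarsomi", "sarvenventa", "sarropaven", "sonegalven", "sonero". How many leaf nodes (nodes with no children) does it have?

A leaf is a node with no children — equivalently, the end of a word that is not a proper prefix of any other stored word.
Those words: "bel", "dordorbel", "ne", "run", "sarde", "sarmortorta", "sarropaven", "sarsomi", "sarvenventa", "sonefengalmi", "sonegalven", "sonelune", "sonero", "sonerunmibel", "soneta", "sonetorpagal", "soso", "ven", "vidor"
Leaf count: 19

19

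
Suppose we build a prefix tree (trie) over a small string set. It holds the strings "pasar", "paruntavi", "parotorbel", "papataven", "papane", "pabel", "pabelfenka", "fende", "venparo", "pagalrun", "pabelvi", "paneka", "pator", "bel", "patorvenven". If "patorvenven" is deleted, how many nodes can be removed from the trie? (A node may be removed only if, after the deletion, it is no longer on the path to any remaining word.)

6

A node on "patorvenven"'s path can go only if nothing else ends at it or branches off below it.
The suffix "venven" (6 nodes) is used only by "patorvenven"; "pator" is itself a stored word, so pruning stops there.
Nodes removed: 6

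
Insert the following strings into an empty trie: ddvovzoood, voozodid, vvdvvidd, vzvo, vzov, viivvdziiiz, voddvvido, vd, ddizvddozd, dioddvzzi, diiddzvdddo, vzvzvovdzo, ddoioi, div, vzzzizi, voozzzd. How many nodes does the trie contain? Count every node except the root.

93

Count nodes per top-level branch (shared prefixes stored once):
  'd'-branch (ddizvddozd, ddoioi, ddvovzoood, diiddzvdddo, dioddvzzi, div): 40 nodes
  'v'-branch (vd, viivvdziiiz, voddvvido, voozodid, voozzzd, vvdvvidd, vzov, vzvo, vzvzvovdzo, vzzzizi): 53 nodes
Sum: 93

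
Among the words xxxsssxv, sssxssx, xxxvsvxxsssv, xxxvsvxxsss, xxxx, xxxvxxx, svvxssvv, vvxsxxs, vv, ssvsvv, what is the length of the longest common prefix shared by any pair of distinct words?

11

Look for the deepest trie node that still has at least two words in its subtree.
"xxxvsvxxsss" and "xxxvsvxxsssv" agree on "xxxvsvxxsss" (11 characters) before diverging; nothing deeper is shared.
Longest shared-prefix length: 11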